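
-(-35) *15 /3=175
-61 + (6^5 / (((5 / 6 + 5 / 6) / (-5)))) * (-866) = 20201987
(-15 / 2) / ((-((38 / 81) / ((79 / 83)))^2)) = 614208015 / 19895432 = 30.87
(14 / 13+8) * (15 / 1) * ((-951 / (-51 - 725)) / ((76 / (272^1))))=14307795 / 23959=597.18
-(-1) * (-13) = -13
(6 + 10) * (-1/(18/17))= -136/9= -15.11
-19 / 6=-3.17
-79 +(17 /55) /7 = -30398 /385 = -78.96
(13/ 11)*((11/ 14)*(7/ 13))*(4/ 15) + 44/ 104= 217/ 390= 0.56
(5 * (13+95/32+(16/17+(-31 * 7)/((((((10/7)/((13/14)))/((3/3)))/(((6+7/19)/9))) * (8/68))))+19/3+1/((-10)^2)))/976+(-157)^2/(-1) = -11191507924079/453957120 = -24653.23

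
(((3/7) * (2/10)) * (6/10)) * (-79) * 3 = -12.19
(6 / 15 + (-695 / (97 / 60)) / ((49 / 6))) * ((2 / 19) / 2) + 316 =141443566 / 451535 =313.25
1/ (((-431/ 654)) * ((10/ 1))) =-327/ 2155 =-0.15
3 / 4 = 0.75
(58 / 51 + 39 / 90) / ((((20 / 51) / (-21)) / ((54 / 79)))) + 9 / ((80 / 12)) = -221751 / 3950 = -56.14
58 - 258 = -200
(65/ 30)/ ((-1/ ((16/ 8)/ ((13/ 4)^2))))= -16/ 39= -0.41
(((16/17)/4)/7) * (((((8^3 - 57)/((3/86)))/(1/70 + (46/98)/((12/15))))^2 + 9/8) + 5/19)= 11764184728753841/743104782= 15831125.05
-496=-496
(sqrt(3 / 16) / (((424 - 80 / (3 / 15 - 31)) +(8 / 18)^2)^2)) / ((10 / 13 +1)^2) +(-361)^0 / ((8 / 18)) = 6574128561 * sqrt(3) / 14993591070822400 +9 / 4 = 2.25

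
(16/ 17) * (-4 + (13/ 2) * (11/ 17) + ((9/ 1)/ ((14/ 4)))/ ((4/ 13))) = 16304/ 2023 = 8.06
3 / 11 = 0.27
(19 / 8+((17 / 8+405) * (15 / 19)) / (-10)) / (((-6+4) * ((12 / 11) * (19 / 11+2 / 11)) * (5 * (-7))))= -1094929 / 5362560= -0.20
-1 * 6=-6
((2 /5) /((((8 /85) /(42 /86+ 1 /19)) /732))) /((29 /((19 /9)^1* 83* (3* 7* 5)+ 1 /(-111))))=1067776.84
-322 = -322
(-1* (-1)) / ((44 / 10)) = 5 / 22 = 0.23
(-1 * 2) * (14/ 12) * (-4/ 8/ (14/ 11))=11/ 12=0.92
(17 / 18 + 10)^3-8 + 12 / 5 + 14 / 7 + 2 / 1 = 38180209 / 29160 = 1309.34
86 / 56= 43 / 28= 1.54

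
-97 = -97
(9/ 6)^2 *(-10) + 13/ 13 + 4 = -35/ 2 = -17.50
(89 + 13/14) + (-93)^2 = 122345/14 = 8738.93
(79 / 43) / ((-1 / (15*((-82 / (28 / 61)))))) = 2963685 / 602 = 4923.06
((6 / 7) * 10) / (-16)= -15 / 28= -0.54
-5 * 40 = -200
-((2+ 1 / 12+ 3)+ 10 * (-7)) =779 / 12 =64.92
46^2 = 2116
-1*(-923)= 923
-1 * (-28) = 28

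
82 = 82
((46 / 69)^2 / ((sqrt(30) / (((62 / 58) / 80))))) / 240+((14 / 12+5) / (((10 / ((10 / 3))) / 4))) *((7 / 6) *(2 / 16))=31 *sqrt(30) / 37584000+259 / 216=1.20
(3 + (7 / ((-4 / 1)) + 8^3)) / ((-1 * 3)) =-2053 / 12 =-171.08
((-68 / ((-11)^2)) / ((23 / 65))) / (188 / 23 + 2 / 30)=-66300 / 344003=-0.19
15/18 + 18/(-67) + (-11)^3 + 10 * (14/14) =-530815/402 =-1320.44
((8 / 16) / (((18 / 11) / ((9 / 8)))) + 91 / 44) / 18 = 283 / 2112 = 0.13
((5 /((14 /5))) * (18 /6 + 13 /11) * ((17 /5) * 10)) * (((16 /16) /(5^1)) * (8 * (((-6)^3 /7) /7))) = -6756480 /3773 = -1790.74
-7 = -7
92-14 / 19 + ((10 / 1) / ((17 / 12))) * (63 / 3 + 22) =127518 / 323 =394.79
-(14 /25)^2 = -196 /625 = -0.31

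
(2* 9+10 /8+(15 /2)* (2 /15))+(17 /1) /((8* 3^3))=4391 /216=20.33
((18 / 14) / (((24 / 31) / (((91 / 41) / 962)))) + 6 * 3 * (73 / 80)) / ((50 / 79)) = 157510437 / 6068000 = 25.96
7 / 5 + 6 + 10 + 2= 97 / 5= 19.40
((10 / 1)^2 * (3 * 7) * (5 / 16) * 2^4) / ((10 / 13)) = 13650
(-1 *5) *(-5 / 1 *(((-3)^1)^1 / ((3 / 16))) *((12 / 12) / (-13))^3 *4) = 1600 / 2197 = 0.73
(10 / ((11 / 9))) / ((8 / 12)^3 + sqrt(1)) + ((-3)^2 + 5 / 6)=7459 / 462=16.15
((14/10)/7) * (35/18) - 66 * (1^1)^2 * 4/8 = -587/18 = -32.61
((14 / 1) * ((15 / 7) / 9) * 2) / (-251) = -20 / 753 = -0.03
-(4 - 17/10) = -23/10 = -2.30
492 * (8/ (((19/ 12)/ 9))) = 425088/ 19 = 22373.05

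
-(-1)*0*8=0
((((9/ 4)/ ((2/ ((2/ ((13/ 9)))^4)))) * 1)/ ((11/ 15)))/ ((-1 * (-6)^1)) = 295245/ 314171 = 0.94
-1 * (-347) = 347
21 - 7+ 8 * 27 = 230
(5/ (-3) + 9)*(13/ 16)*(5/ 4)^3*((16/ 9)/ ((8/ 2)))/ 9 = 17875/ 31104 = 0.57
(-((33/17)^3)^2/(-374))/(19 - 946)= -0.00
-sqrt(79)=-8.89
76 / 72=19 / 18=1.06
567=567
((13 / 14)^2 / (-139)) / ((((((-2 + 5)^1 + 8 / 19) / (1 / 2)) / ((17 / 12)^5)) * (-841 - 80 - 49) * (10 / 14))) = 350704679 / 46970025984000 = 0.00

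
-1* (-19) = 19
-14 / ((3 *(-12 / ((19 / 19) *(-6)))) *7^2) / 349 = -1 / 7329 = -0.00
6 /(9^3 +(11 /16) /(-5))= 480 /58309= 0.01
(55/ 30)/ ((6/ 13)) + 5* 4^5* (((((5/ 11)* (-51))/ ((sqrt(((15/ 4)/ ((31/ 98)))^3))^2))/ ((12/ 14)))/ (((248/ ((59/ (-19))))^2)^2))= 1602086851122367/ 403322771354580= 3.97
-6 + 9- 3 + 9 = 9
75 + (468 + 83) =626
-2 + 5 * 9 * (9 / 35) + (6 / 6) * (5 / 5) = 74 / 7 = 10.57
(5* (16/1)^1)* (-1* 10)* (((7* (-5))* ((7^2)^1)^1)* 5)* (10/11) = 68600000/11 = 6236363.64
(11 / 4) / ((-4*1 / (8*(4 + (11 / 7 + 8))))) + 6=-68.64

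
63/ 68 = 0.93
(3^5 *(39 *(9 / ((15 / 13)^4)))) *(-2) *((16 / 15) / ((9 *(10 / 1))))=-17822064 / 15625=-1140.61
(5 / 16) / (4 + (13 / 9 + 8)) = 45 / 1936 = 0.02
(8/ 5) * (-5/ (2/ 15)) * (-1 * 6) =360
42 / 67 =0.63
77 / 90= 0.86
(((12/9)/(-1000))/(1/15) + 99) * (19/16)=94031/800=117.54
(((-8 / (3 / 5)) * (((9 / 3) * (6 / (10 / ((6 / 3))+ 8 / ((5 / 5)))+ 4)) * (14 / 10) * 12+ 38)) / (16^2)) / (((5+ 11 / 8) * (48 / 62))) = -264833 / 95472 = -2.77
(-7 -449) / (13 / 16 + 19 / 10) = -36480 / 217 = -168.11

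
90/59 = 1.53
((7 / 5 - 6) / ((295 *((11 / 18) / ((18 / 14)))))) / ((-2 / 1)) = 1863 / 113575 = 0.02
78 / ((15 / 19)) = 494 / 5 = 98.80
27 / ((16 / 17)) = 459 / 16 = 28.69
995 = 995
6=6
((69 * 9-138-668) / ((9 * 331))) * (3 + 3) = -0.37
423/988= 0.43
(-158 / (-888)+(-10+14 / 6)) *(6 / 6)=-7.49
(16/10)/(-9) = -8/45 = -0.18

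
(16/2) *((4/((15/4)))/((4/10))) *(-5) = -320/3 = -106.67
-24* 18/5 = -432/5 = -86.40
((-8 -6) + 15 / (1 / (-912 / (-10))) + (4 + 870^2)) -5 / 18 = 13648639 / 18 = 758257.72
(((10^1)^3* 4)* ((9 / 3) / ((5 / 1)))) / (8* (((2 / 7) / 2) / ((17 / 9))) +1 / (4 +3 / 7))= 1770720 / 613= 2888.61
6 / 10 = 3 / 5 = 0.60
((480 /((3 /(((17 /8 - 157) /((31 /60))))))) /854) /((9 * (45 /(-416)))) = 981760 /17019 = 57.69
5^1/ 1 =5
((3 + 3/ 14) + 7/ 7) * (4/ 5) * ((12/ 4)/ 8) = 177/ 140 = 1.26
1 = 1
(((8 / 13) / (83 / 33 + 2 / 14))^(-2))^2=253703764342561 / 728933458176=348.05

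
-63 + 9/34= -2133/34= -62.74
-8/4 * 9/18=-1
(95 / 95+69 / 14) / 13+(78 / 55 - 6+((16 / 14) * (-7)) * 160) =-12854099 / 10010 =-1284.13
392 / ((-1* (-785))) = 392 / 785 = 0.50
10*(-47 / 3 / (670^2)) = -47 / 134670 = -0.00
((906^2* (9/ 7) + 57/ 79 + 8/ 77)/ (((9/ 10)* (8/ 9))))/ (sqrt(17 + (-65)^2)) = 32098816885* sqrt(4242)/ 103216344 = 20254.70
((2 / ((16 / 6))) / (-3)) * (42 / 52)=-0.20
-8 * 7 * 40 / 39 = -2240 / 39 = -57.44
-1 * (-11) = 11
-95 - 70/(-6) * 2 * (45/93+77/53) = -245515/4929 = -49.81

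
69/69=1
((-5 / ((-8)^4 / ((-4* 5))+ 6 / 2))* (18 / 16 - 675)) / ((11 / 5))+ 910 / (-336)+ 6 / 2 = -485983 / 66594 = -7.30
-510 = -510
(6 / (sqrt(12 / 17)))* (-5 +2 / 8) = -19* sqrt(51) / 4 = -33.92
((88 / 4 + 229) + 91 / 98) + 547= 11185 / 14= 798.93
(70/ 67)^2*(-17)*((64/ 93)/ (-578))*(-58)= -9094400/ 7097109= -1.28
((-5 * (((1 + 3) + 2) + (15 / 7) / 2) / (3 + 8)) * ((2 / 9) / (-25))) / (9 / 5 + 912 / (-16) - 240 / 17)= -17 / 41244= -0.00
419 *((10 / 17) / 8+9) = 258523 / 68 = 3801.81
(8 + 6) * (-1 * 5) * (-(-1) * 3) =-210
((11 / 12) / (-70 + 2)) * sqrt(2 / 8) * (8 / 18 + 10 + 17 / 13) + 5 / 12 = 64435 / 190944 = 0.34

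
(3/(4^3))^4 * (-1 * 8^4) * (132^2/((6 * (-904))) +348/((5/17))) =-54002133/2314240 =-23.33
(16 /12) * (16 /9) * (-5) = -320 /27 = -11.85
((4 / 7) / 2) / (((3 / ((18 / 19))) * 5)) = 12 / 665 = 0.02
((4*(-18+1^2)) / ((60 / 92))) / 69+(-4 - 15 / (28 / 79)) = -60269 / 1260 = -47.83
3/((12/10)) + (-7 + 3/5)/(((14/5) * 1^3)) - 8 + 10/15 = -299/42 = -7.12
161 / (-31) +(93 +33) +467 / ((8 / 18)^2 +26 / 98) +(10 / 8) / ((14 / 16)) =450940916 / 398629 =1131.23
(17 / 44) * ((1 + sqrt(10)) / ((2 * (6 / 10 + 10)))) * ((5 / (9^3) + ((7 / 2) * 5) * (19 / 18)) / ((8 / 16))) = 2.80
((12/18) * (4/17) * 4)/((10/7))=112/255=0.44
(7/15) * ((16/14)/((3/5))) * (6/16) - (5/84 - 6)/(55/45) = 4799/924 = 5.19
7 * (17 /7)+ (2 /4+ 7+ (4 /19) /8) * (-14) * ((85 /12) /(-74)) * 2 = 156791 /4218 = 37.17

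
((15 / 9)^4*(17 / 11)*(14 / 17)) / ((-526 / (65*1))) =-284375 / 234333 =-1.21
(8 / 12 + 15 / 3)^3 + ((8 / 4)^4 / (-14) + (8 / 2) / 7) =34283 / 189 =181.39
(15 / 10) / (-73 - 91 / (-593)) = -1779 / 86396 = -0.02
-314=-314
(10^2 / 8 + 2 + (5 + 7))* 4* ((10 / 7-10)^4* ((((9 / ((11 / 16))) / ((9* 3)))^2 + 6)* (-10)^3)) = -148060800000000 / 41503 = -3567472230.92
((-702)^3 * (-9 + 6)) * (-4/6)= -691896816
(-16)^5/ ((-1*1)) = 1048576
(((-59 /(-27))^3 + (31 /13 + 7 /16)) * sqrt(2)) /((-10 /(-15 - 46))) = 3310637933 * sqrt(2) /40940640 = 114.36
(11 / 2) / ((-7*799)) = -11 / 11186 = -0.00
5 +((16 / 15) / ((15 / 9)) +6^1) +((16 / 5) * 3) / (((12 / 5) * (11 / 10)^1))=4201 / 275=15.28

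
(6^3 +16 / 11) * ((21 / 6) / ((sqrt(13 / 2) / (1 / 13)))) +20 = 42.96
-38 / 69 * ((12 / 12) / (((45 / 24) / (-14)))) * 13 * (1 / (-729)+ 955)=38519021632 / 754515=51051.37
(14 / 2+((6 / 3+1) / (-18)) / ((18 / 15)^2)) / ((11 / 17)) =25279 / 2376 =10.64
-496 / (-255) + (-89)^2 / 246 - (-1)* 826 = 17985617 / 20910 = 860.14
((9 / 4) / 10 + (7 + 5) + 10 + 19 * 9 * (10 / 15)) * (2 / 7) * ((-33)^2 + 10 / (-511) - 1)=1514707571 / 35770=42345.75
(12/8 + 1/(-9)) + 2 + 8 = 205/18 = 11.39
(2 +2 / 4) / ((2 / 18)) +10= 65 / 2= 32.50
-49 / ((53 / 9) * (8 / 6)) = -1323 / 212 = -6.24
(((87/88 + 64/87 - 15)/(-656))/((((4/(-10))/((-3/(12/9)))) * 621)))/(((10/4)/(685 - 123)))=0.04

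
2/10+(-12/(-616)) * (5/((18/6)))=179/770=0.23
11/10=1.10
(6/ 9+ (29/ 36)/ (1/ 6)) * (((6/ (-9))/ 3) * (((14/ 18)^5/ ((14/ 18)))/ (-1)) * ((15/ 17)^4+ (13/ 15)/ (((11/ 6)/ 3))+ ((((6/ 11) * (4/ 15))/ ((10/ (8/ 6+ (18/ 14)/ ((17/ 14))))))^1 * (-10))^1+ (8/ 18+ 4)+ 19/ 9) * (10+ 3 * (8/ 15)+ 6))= 71907961549424/ 1109662094025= 64.80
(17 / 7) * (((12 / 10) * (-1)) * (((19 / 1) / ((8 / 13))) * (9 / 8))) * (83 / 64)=-9409959 / 71680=-131.28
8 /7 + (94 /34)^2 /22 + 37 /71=6355939 /3159926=2.01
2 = 2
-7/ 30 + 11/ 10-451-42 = -7382/ 15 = -492.13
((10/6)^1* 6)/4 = 5/2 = 2.50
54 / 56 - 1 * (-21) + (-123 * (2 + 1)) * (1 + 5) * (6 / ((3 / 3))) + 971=-344149 / 28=-12291.04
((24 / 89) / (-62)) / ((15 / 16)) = -64 / 13795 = -0.00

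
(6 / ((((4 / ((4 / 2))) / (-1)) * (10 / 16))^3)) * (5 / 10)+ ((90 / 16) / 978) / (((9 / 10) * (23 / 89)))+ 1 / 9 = -47242801 / 33741000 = -1.40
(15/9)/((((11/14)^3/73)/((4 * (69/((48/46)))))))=264912620/3993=66344.26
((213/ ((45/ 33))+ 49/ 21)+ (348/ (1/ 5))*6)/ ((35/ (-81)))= -4292406/ 175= -24528.03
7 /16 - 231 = -3689 /16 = -230.56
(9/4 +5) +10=17.25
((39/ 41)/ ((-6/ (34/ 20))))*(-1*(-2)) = -221/ 410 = -0.54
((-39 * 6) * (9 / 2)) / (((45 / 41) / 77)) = -369369 / 5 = -73873.80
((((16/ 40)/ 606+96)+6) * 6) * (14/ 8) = 1081717/ 1010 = 1071.01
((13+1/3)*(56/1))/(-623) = -320/267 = -1.20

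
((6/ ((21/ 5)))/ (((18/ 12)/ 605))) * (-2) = -1152.38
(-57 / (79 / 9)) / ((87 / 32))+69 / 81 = -95051 / 61857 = -1.54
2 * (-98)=-196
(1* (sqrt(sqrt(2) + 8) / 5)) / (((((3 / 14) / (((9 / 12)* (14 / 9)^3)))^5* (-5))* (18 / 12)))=-163414561377509378048* sqrt(sqrt(2) + 8) / 15441834907098675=-32470.12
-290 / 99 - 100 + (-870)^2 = 74922910 / 99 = 756797.07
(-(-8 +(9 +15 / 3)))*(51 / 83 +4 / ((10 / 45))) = -9270 / 83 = -111.69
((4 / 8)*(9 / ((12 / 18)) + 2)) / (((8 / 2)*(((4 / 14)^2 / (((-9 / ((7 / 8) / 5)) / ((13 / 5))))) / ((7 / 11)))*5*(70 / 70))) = -68355 / 1144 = -59.75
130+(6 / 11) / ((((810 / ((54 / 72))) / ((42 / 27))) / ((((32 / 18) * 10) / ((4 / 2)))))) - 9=970355 / 8019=121.01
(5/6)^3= 125/216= 0.58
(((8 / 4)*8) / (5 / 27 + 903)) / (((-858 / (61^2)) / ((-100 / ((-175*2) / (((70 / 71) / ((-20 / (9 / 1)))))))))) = 1205604 / 123795529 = 0.01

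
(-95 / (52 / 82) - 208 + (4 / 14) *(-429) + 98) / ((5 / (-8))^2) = -2226976 / 2275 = -978.89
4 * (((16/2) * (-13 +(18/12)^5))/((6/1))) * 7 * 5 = -6055/6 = -1009.17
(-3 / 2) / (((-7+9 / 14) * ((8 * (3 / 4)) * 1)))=7 / 178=0.04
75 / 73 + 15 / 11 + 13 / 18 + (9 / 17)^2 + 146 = 624047561 / 4177206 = 149.39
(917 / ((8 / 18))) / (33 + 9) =393 / 8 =49.12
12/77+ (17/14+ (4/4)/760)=80257/58520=1.37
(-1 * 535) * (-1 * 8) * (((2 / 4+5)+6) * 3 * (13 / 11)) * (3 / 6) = 959790 / 11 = 87253.64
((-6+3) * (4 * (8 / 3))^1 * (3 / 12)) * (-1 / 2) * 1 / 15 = 0.27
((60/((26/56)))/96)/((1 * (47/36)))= 630/611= 1.03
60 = 60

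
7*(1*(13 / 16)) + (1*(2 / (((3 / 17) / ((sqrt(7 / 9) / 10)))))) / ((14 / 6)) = 17*sqrt(7) / 105 + 91 / 16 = 6.12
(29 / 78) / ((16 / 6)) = 29 / 208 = 0.14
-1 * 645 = -645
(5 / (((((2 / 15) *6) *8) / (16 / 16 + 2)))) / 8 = 75 / 256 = 0.29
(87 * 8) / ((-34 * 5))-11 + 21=502 / 85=5.91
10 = 10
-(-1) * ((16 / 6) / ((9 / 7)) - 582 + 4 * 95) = -5398 / 27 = -199.93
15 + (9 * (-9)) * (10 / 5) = -147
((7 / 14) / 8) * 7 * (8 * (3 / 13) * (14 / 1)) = 147 / 13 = 11.31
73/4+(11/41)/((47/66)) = 143575/7708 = 18.63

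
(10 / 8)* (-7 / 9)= -35 / 36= -0.97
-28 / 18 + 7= 49 / 9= 5.44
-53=-53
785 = 785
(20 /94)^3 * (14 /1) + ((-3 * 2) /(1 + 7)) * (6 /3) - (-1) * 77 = 75.63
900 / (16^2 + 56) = 75 / 26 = 2.88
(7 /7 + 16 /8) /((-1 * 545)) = -3 /545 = -0.01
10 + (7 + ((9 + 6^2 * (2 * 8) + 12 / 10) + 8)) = 3056 / 5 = 611.20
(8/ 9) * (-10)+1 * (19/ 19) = -71/ 9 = -7.89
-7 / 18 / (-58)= 7 / 1044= 0.01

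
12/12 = 1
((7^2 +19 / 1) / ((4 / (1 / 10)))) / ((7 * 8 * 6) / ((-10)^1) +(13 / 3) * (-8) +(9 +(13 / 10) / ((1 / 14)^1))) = -51 / 1232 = -0.04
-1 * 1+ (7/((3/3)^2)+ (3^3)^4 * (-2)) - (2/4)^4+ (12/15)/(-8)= -85030093/80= -1062876.16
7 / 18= 0.39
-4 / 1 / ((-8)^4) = -1 / 1024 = -0.00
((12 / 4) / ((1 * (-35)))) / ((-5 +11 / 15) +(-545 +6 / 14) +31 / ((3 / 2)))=1 / 6162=0.00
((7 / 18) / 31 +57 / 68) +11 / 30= 115487 / 94860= 1.22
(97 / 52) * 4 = 97 / 13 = 7.46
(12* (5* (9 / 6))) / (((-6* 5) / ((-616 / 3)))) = 616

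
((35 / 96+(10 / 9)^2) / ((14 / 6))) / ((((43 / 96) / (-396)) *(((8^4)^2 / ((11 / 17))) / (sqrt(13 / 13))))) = -501545 / 21462253568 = -0.00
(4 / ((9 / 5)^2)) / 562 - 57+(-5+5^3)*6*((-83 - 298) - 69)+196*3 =-7362477859 / 22761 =-323469.00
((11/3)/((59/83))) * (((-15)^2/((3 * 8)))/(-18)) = -22825/8496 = -2.69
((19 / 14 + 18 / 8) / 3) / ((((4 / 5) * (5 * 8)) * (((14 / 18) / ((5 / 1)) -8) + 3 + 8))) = 1515 / 127232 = 0.01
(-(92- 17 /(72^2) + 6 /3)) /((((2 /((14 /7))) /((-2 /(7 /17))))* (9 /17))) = 140823631 /163296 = 862.38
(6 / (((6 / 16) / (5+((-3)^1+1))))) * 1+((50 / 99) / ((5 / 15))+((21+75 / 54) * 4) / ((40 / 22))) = 97783 / 990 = 98.77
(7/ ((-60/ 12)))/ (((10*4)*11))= -7/ 2200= -0.00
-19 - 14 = -33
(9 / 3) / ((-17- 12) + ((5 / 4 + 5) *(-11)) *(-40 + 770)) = -6 / 100433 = -0.00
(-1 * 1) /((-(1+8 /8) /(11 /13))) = 11 /26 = 0.42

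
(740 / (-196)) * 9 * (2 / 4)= -1665 / 98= -16.99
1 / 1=1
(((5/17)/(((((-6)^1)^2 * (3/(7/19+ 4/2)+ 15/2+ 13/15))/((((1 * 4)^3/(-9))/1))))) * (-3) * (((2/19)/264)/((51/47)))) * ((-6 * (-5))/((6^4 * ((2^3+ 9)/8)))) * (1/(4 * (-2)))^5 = -5875/2658273268248576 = -0.00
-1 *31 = -31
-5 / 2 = -2.50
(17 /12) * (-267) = -378.25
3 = 3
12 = 12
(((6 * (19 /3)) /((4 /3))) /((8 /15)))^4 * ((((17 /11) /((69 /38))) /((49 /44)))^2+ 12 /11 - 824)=-1534929625487471844375 /228907728896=-6705451287.69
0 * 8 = 0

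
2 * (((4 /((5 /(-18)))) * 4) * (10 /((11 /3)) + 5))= -890.18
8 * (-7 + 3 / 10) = -268 / 5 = -53.60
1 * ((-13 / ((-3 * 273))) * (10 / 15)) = 0.01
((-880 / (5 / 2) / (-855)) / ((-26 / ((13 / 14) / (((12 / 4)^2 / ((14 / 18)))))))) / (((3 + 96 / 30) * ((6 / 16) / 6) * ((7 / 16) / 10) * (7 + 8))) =-45056 / 9017001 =-0.00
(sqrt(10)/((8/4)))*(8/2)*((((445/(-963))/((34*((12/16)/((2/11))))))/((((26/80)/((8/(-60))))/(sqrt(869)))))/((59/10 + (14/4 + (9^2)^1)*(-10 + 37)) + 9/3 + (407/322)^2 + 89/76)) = 140263715200*sqrt(8690)/118977575695320771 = 0.00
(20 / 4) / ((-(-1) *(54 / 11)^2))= 605 / 2916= 0.21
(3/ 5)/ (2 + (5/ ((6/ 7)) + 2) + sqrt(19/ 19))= 18/ 325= 0.06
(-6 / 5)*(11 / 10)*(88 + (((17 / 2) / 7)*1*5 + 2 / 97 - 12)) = -3678873 / 33950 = -108.36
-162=-162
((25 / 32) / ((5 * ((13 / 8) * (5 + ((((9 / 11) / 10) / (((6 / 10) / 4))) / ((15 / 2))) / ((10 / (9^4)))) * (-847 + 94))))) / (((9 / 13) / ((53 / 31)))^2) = -50210875 / 3398924462724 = -0.00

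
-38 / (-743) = 38 / 743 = 0.05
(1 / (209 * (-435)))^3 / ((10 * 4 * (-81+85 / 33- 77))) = 1 / 4671812235058155000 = 0.00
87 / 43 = 2.02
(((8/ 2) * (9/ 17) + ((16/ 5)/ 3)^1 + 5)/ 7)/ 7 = 2087/ 12495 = 0.17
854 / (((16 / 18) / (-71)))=-272853 / 4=-68213.25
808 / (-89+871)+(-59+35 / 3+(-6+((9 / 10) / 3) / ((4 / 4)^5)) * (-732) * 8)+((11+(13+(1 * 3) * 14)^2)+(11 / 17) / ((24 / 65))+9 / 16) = 1137691601 / 31280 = 36371.21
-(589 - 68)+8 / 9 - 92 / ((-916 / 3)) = -1071328 / 2061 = -519.81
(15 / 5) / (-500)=-3 / 500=-0.01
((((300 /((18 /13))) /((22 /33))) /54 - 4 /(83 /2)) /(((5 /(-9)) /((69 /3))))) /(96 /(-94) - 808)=28692983 /94679760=0.30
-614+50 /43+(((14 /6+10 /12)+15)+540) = -14105 /258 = -54.67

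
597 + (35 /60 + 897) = 17935 /12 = 1494.58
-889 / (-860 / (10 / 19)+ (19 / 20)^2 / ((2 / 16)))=44450 / 81339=0.55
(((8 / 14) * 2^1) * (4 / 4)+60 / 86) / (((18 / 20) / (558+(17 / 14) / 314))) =3397384225 / 2977191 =1141.14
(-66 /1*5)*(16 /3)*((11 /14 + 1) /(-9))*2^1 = 44000 /63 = 698.41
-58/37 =-1.57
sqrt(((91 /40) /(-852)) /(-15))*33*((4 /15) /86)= 11*sqrt(12922) /915900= 0.00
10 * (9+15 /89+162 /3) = 56220 /89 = 631.69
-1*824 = -824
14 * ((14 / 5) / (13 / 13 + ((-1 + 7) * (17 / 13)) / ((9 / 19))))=7644 / 3425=2.23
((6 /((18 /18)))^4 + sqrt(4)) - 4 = 1294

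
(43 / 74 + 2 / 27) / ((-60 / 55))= -14399 / 23976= -0.60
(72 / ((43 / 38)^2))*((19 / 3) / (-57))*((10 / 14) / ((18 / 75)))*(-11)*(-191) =-1516922000 / 38829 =-39066.73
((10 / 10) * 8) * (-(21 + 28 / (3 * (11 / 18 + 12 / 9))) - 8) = -1352 / 5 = -270.40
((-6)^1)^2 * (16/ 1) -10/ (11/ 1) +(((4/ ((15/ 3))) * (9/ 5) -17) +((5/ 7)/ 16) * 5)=17240427/ 30800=559.75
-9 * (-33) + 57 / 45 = 4474 / 15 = 298.27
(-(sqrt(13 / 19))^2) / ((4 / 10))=-65 / 38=-1.71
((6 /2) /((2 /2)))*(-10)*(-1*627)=18810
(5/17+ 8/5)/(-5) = -161/425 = -0.38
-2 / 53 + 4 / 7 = 198 / 371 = 0.53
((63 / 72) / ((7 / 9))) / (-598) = -9 / 4784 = -0.00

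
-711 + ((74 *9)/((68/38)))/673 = -8128224/11441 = -710.45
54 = 54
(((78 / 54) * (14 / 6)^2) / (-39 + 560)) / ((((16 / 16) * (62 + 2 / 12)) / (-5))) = -6370 / 5246991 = -0.00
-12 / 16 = -3 / 4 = -0.75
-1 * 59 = -59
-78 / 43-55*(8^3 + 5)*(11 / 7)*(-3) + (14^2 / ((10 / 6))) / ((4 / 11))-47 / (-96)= 19414180687 / 144480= 134372.79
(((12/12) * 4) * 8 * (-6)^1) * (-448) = 86016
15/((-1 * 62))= -15/62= -0.24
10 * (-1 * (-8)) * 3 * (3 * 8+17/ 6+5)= 7640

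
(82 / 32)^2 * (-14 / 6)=-11767 / 768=-15.32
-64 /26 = -32 /13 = -2.46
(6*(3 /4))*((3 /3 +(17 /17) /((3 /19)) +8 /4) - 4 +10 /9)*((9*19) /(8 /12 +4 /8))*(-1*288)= -8569152 /7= -1224164.57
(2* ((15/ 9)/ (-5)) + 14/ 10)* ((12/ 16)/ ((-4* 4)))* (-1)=11/ 320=0.03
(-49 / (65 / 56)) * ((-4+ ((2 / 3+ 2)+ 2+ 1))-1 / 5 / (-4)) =-70658 / 975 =-72.47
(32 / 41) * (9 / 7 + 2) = 736 / 287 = 2.56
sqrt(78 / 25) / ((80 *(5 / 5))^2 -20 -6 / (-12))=2 *sqrt(78) / 63805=0.00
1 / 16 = 0.06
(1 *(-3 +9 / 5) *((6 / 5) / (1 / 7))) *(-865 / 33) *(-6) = -87192 / 55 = -1585.31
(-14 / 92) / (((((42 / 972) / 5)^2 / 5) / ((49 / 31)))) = -11481750 / 713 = -16103.44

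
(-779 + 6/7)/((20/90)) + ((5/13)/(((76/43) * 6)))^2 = -861362808041/245988288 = -3501.64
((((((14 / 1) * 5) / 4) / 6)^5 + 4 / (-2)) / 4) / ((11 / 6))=28.51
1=1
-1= -1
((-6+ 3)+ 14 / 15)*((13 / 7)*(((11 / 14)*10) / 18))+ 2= 859 / 2646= 0.32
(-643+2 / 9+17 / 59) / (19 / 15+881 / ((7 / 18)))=-11940670 / 42126531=-0.28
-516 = -516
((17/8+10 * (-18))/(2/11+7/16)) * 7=-219142/109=-2010.48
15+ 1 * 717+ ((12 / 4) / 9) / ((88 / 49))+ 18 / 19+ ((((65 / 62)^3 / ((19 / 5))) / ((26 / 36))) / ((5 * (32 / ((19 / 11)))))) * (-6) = 876393684185 / 1195453248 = 733.11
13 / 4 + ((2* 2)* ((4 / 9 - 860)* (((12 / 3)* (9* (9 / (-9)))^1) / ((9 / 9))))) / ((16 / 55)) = 1701933 / 4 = 425483.25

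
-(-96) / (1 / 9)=864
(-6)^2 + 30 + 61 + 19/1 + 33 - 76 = 103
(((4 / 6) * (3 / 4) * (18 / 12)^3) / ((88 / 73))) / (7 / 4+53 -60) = -657 / 2464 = -0.27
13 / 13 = 1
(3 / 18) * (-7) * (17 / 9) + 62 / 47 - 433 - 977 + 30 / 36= -1410.05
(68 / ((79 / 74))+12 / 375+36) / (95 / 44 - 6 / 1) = -43331904 / 1668875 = -25.96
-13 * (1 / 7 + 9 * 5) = -4108 / 7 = -586.86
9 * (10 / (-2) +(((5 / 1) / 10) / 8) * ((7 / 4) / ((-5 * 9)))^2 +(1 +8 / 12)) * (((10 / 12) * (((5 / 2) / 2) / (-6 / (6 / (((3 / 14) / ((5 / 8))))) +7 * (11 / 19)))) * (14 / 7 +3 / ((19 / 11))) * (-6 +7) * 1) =-4293958235 / 136415232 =-31.48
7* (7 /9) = 49 /9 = 5.44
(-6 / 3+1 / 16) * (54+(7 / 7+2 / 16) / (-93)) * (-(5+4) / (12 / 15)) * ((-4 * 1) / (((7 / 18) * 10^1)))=-1084509 / 896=-1210.39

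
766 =766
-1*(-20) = 20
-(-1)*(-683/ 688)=-683/ 688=-0.99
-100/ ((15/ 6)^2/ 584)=-9344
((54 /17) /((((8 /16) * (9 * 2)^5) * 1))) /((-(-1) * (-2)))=-1 /594864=-0.00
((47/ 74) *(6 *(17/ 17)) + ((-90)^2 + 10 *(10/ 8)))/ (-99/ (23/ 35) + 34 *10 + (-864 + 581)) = -38479/ 444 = -86.66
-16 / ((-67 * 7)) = 16 / 469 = 0.03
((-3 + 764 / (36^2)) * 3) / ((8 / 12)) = -781 / 72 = -10.85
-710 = -710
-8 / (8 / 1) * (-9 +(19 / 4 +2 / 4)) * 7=105 / 4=26.25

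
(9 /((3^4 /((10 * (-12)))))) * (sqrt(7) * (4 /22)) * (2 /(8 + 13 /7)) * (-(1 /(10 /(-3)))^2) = 56 * sqrt(7) /1265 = 0.12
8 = 8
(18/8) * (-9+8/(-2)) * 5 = -585/4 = -146.25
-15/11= -1.36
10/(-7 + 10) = 10/3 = 3.33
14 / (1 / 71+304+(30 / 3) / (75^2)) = 1118250 / 24283267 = 0.05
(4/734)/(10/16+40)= 16/119275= 0.00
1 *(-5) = -5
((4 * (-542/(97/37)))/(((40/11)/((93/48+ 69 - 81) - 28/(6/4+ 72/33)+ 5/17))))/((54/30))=42218272393/19233936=2194.99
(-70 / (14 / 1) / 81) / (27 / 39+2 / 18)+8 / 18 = 311 / 846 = 0.37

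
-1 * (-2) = 2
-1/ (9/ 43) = -43/ 9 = -4.78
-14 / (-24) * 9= 21 / 4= 5.25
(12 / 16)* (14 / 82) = 21 / 164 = 0.13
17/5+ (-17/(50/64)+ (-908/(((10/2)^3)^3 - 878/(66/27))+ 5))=-1793677829/134252650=-13.36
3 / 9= 1 / 3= 0.33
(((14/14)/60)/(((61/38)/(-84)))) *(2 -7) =266/61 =4.36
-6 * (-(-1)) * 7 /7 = -6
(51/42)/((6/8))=34/21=1.62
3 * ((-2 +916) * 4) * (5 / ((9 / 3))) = 18280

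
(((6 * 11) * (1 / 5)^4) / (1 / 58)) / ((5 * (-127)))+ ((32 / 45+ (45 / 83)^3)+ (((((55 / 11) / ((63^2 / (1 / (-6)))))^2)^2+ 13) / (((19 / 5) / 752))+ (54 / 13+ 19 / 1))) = 2925547658647477552602360831900883 / 1126663921888480527250856259375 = 2596.65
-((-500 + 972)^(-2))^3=-1 / 11057373810786304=-0.00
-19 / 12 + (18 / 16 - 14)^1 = -347 / 24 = -14.46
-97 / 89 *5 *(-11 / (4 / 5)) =26675 / 356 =74.93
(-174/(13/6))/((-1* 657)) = 116/949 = 0.12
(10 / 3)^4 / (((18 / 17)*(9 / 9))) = 85000 / 729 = 116.60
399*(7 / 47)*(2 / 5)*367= 2050062 / 235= 8723.67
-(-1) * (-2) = -2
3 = 3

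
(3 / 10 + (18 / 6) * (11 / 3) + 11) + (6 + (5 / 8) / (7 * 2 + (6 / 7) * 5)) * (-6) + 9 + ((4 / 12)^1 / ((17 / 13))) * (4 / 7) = -4349729 / 913920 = -4.76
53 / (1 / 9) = 477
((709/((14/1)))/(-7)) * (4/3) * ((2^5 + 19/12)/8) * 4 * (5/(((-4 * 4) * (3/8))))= 1428635/10584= 134.98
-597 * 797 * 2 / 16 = -475809 / 8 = -59476.12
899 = 899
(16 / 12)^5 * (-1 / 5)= -1024 / 1215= -0.84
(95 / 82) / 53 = 95 / 4346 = 0.02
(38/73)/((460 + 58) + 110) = 19/22922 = 0.00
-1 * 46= -46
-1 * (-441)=441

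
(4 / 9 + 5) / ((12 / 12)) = 5.44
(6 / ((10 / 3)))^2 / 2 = 81 / 50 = 1.62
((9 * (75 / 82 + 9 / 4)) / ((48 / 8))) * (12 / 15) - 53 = -20173 / 410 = -49.20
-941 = -941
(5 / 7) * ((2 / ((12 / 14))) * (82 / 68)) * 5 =1025 / 102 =10.05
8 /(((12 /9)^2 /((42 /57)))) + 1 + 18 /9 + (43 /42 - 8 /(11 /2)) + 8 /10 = 293407 /43890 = 6.69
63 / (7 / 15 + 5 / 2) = 1890 / 89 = 21.24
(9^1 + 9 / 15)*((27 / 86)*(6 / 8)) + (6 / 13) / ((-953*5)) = 6020796 / 2663635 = 2.26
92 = 92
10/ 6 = 5/ 3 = 1.67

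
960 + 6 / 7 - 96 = 6054 / 7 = 864.86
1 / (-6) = -1 / 6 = -0.17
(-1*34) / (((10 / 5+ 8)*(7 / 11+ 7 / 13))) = -2431 / 840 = -2.89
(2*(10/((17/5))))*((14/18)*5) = 3500/153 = 22.88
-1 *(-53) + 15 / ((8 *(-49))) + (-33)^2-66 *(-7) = 1603.96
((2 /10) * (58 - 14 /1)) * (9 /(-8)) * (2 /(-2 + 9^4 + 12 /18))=-27 /8945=-0.00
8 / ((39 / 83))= 664 / 39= 17.03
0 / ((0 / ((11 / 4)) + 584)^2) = 0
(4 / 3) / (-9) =-4 / 27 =-0.15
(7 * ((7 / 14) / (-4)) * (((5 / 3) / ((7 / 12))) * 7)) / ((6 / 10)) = -175 / 6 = -29.17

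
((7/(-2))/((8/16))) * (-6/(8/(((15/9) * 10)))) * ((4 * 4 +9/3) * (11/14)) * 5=26125/4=6531.25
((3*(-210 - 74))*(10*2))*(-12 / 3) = 68160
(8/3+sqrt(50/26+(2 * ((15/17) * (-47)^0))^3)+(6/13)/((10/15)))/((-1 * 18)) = -131/702 -5 * sqrt(4188613)/67626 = -0.34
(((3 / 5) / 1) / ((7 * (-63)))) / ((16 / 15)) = -1 / 784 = -0.00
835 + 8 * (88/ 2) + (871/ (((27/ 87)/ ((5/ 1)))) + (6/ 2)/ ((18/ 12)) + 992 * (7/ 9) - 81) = 47737/ 3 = 15912.33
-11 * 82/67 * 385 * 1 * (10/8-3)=1215445/134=9070.49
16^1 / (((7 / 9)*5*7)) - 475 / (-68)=126167 / 16660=7.57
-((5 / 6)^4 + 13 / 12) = -2029 / 1296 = -1.57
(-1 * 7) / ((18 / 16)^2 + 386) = -448 / 24785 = -0.02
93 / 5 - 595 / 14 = -239 / 10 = -23.90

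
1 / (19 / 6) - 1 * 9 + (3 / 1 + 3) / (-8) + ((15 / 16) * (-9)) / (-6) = -4881 / 608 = -8.03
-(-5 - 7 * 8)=61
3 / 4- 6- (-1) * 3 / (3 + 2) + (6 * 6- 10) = 427 / 20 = 21.35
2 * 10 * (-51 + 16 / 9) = -8860 / 9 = -984.44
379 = 379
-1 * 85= -85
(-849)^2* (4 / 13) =2883204 / 13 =221784.92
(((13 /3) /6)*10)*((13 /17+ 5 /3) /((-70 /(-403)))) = 101.09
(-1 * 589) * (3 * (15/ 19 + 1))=-3162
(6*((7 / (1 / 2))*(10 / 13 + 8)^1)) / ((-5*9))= -16.37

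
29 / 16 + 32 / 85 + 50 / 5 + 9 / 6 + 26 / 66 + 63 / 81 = 2000843 / 134640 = 14.86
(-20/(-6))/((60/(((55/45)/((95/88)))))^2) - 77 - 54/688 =-2616681971093/33948801000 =-77.08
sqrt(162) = 9 * sqrt(2) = 12.73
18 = 18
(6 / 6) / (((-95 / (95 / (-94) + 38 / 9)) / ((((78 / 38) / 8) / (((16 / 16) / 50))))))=-9295 / 21432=-0.43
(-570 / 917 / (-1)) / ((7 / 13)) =7410 / 6419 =1.15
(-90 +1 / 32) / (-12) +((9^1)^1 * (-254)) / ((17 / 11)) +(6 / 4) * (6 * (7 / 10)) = -47829973 / 32640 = -1465.38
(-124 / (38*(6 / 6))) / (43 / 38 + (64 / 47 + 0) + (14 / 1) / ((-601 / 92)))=-3502628 / 375885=-9.32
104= 104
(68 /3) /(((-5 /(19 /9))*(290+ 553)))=-1292 /113805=-0.01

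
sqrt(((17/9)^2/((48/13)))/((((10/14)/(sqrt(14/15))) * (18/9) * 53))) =17 * 14^(3/4) * 15^(1/4) * sqrt(689)/57240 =0.11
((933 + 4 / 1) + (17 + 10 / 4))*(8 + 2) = 9565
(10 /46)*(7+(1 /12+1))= 485 /276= 1.76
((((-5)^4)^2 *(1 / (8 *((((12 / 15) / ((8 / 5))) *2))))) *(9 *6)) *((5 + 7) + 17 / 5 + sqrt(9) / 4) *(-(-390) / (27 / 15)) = 73810546875 / 8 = 9226318359.38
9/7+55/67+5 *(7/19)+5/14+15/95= 4187/938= 4.46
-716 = -716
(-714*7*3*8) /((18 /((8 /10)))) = -26656 /5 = -5331.20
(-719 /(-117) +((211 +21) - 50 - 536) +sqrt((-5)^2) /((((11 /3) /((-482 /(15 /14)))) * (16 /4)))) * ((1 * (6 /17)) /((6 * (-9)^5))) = 645068 /1291933071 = 0.00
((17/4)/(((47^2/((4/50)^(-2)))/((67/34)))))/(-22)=-41875/1555136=-0.03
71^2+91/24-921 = 98971/24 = 4123.79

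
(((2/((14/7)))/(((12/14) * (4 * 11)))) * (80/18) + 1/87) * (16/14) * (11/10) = 4456/27405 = 0.16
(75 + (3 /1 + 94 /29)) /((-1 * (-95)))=0.86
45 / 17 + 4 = 113 / 17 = 6.65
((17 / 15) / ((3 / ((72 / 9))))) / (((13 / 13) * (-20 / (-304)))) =10336 / 225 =45.94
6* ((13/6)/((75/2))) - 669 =-50149/75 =-668.65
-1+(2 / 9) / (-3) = -29 / 27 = -1.07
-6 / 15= -2 / 5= -0.40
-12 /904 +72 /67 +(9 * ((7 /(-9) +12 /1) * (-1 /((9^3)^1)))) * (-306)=53299379 /1226502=43.46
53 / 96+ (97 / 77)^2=1217501 / 569184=2.14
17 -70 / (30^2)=1523 / 90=16.92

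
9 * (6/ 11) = 54/ 11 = 4.91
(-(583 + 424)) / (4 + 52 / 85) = -85595 / 392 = -218.35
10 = 10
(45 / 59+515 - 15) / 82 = 29545 / 4838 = 6.11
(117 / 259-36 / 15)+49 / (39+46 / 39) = -1478796 / 2029265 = -0.73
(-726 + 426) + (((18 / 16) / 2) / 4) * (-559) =-24231 / 64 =-378.61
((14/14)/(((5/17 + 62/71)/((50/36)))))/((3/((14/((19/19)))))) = 211225/38043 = 5.55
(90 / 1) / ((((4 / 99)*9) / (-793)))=-392535 / 2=-196267.50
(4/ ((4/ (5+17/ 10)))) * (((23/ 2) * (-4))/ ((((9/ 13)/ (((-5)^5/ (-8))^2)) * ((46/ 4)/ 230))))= -195634765625/ 144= -1358574761.28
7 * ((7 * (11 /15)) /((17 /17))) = 539 /15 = 35.93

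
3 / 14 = 0.21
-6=-6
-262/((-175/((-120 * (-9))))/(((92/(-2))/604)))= -650808/5285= -123.14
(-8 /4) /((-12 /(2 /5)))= 1 /15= 0.07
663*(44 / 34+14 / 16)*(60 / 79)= 172575 / 158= 1092.25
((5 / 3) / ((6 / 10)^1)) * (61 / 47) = 1525 / 423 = 3.61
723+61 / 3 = 2230 / 3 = 743.33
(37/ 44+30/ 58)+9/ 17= 40945/ 21692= 1.89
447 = 447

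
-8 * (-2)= 16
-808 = -808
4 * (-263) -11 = -1063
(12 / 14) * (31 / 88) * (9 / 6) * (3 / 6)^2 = 279 / 2464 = 0.11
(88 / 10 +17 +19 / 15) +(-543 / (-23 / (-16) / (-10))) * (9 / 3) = 3918938 / 345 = 11359.24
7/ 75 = 0.09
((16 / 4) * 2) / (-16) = -1 / 2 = -0.50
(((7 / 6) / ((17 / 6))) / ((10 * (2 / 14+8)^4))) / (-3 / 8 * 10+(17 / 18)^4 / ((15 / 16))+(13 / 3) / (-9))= -8168202 / 2950281993217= -0.00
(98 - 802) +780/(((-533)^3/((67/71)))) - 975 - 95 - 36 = -1810.00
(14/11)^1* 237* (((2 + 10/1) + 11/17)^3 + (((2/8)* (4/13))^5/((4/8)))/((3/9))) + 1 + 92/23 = 12243683237273249/20065787599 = 610177.06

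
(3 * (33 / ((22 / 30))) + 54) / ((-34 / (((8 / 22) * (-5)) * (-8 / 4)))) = -3780 / 187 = -20.21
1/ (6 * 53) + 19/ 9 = 2017/ 954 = 2.11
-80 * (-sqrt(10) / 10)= 8 * sqrt(10)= 25.30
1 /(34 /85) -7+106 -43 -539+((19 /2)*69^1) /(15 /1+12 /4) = -5329 /12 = -444.08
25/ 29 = 0.86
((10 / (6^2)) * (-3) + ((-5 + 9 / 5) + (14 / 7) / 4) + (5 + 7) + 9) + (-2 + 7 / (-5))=211 / 15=14.07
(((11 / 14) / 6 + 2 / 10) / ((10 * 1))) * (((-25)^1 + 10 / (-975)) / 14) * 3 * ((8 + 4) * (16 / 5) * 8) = -21692896 / 398125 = -54.49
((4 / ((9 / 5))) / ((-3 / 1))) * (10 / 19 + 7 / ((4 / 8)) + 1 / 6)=-16750 / 1539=-10.88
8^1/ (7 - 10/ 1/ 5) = 8/ 5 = 1.60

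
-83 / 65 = -1.28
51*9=459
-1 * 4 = -4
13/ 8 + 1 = 21/ 8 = 2.62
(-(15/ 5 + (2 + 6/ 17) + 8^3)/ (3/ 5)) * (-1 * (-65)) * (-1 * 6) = 5716750/ 17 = 336279.41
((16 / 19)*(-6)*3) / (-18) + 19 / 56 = 1.18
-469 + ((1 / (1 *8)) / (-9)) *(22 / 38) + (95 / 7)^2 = -19092347 / 67032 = -284.82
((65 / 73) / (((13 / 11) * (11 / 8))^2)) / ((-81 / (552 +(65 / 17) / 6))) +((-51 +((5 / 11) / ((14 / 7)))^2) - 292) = -655087205213 / 1897434396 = -345.25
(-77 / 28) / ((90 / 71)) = -781 / 360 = -2.17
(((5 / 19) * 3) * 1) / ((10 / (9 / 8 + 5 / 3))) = 0.22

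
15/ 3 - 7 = -2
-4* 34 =-136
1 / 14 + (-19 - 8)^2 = 10207 / 14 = 729.07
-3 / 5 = -0.60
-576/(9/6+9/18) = -288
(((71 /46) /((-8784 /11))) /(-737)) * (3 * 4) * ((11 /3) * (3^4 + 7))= 8591 /846009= 0.01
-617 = -617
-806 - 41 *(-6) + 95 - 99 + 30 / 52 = -14649 / 26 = -563.42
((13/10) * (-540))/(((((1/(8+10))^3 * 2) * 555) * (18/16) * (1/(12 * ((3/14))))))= -10917504/1295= -8430.51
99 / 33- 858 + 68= -787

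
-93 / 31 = -3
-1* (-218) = 218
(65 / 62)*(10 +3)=845 / 62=13.63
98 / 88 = 49 / 44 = 1.11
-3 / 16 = -0.19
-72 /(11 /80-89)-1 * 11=-72439 /7109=-10.19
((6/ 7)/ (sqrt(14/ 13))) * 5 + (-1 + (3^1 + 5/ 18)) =41/ 18 + 15 * sqrt(182)/ 49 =6.41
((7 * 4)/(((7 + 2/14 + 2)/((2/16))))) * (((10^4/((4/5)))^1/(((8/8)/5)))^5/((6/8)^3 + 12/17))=397205352783203125000000000/1227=323720743914590973920130.40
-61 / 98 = -0.62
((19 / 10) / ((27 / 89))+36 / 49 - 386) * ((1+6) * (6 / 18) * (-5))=5014201 / 1134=4421.69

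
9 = 9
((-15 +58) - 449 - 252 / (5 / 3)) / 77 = -398 / 55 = -7.24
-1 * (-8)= 8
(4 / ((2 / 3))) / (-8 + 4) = -3 / 2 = -1.50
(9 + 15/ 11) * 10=103.64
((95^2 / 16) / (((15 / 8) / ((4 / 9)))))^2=13032100 / 729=17876.68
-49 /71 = -0.69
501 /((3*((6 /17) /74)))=105043 /3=35014.33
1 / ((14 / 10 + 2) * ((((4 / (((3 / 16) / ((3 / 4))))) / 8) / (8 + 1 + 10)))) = 95 / 34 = 2.79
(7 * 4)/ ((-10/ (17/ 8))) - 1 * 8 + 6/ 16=-543/ 40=-13.58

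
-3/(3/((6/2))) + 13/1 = 10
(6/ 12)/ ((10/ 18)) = 9/ 10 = 0.90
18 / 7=2.57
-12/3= -4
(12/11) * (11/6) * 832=1664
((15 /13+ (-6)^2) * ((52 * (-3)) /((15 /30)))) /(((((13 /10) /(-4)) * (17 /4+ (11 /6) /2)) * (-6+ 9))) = 927360 /403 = 2301.14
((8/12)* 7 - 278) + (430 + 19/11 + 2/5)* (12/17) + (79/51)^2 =4877767/143055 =34.10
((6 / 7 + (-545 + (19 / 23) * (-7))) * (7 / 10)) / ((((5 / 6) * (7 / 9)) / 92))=-9562104 / 175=-54640.59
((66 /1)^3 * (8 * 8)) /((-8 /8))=-18399744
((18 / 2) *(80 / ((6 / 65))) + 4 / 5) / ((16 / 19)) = 185269 / 20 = 9263.45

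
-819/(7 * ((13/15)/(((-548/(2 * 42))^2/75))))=-18769/245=-76.61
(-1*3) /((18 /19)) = -19 /6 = -3.17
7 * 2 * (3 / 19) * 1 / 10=21 / 95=0.22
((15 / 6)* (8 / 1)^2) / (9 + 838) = 160 / 847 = 0.19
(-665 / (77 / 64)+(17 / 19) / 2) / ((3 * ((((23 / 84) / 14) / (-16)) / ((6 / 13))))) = 4343730048 / 62491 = 69509.69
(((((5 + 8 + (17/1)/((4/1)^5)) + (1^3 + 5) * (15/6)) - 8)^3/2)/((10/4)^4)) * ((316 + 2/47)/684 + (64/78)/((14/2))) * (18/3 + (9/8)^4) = 75730405970656019730571/167530525139927040000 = 452.04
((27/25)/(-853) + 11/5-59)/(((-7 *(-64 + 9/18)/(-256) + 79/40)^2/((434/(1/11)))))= -1515895950671872/318442813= -4760339.66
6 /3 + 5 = 7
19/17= 1.12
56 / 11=5.09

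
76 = 76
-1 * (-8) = 8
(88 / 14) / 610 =0.01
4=4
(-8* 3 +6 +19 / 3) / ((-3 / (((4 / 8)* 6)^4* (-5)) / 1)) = -1575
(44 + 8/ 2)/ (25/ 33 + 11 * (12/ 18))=528/ 89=5.93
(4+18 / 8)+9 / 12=7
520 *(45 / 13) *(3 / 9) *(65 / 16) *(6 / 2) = 7312.50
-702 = -702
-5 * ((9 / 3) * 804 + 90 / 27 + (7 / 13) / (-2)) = -12075.32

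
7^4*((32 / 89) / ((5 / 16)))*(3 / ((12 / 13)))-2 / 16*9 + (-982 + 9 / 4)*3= 21494377 / 3560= 6037.75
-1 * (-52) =52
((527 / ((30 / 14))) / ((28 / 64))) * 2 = 16864 / 15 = 1124.27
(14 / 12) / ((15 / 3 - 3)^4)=7 / 96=0.07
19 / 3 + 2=25 / 3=8.33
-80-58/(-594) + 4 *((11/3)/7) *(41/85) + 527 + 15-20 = 443.11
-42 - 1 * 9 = -51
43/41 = 1.05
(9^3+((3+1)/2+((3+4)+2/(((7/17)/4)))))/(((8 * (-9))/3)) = -2651/84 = -31.56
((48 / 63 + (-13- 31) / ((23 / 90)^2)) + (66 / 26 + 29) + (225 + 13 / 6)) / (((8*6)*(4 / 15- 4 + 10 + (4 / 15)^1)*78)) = -66473055 / 3925061504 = -0.02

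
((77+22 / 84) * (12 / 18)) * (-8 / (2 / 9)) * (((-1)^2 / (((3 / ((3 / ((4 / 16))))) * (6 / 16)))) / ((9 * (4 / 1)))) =-103840 / 189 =-549.42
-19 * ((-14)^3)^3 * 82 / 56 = 574819837312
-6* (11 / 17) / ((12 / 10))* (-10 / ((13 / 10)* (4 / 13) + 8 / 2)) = 125 / 17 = 7.35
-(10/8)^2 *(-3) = 75/16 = 4.69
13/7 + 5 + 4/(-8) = 89/14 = 6.36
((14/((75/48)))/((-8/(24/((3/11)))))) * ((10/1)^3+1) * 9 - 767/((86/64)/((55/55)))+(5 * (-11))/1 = -955194293/1075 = -888552.83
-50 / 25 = -2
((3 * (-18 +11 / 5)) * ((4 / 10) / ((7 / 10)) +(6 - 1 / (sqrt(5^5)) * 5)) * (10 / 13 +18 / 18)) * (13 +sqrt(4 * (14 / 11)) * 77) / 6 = -1817 * (13 +14 * sqrt(154)) * (1150 - 7 * sqrt(5)) / 22750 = -16917.90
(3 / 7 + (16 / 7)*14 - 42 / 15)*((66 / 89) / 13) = 68442 / 40495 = 1.69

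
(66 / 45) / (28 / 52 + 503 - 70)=143 / 42270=0.00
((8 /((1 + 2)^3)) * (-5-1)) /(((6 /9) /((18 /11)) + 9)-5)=-48 /119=-0.40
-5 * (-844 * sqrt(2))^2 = -7123360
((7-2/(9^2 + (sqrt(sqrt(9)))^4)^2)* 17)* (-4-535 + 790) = 120965183/4050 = 29867.95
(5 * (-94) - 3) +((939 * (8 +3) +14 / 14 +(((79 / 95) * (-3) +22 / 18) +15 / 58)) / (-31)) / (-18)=-12576272639 / 27671220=-454.49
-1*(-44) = 44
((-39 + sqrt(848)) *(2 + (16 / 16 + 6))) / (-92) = 351 / 92- 9 *sqrt(53) / 23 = 0.97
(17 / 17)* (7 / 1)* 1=7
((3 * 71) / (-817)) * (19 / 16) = -0.31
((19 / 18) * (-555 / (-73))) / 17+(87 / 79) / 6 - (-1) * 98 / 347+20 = 2136906068 / 102058599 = 20.94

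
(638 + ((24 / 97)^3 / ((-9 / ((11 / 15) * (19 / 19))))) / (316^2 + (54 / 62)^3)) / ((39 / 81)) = 1325.08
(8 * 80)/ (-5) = -128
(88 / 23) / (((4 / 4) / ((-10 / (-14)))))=440 / 161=2.73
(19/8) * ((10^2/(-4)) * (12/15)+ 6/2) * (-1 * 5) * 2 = 1615/4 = 403.75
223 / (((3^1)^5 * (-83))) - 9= -181744 / 20169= -9.01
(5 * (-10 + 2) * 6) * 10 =-2400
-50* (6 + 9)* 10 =-7500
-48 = -48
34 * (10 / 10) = 34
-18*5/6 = -15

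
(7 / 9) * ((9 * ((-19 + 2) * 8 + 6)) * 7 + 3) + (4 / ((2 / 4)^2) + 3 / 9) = -19054 / 3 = -6351.33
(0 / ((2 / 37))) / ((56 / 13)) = 0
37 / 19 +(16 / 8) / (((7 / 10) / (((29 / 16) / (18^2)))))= 338419 / 172368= 1.96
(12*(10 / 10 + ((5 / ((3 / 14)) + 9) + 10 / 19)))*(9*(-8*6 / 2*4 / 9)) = -741120 / 19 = -39006.32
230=230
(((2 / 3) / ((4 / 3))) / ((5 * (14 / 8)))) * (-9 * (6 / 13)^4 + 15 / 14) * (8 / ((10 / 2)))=2120952 / 34987225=0.06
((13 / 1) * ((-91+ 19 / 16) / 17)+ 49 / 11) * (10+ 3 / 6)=-4035423 / 5984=-674.37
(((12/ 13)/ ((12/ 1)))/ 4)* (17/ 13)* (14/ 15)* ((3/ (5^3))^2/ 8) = 357/ 211250000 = 0.00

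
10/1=10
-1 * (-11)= 11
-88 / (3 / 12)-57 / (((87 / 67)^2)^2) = -7104869923 / 19096587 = -372.05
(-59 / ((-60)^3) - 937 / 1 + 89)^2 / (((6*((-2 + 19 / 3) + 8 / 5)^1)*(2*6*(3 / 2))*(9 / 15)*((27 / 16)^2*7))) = 33550494610179481 / 357574762440000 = 93.83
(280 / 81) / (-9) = -280 / 729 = -0.38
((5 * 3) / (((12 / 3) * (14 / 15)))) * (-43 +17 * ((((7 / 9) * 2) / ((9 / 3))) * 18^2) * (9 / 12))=472275 / 56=8433.48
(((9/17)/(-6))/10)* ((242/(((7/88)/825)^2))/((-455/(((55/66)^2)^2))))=55361281250/227409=243443.67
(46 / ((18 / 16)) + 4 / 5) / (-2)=-20.84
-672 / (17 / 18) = -711.53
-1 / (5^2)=-1 / 25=-0.04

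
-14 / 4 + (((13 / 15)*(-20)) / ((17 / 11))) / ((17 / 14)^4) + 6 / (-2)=-99322327 / 8519142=-11.66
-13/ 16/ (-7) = 13/ 112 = 0.12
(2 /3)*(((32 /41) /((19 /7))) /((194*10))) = 112 /1133445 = 0.00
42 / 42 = 1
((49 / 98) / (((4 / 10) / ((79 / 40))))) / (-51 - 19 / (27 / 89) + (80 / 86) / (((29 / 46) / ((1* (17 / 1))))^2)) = 77135679 / 17583930752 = 0.00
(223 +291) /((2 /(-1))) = -257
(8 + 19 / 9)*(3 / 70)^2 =13 / 700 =0.02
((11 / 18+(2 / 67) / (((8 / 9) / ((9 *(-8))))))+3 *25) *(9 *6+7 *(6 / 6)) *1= 5384531 / 1206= 4464.79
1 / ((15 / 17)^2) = 289 / 225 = 1.28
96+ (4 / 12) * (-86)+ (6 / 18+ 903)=2912 / 3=970.67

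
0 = 0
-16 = -16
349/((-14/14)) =-349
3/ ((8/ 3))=9/ 8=1.12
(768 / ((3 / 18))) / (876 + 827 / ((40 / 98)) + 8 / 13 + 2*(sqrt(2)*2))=904213739520 / 569598605761 -1246003200*sqrt(2) / 569598605761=1.58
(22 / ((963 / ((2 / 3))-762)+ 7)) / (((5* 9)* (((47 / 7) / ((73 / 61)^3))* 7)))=17116748 / 662009379885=0.00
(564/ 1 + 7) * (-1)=-571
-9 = -9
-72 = -72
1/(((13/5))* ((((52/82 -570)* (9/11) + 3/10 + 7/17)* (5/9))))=-690030/463602737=-0.00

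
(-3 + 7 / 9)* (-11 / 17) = 1.44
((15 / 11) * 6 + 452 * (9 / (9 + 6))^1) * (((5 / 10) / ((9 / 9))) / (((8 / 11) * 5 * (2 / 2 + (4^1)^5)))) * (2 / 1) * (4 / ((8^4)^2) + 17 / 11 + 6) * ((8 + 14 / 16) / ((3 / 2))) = 63300324721933 / 18916311040000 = 3.35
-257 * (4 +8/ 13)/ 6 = -2570/ 13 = -197.69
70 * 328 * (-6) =-137760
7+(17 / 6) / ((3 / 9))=31 / 2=15.50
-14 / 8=-7 / 4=-1.75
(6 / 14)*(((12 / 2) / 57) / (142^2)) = 3 / 1340906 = 0.00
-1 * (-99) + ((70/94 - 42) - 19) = 38.74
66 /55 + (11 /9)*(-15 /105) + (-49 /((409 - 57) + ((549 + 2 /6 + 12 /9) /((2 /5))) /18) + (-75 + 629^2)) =1441538782052 /3644235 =395566.91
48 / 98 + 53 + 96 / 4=3797 / 49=77.49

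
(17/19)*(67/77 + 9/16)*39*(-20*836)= -5850975/7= -835853.57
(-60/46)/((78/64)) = -320/299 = -1.07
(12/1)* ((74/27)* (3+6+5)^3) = 812224/9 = 90247.11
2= 2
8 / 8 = 1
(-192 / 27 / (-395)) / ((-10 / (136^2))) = -33.30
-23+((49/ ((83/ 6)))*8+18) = 1937/ 83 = 23.34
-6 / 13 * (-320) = 1920 / 13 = 147.69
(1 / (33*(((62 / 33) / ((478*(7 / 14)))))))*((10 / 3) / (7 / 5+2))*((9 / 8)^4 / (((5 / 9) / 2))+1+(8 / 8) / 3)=260637865 / 9713664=26.83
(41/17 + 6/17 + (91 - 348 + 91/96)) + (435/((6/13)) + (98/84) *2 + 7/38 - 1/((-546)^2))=532861702883/770331744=691.73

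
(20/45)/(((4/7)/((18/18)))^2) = 49/36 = 1.36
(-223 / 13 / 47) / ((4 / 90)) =-10035 / 1222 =-8.21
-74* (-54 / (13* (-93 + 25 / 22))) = -87912 / 26273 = -3.35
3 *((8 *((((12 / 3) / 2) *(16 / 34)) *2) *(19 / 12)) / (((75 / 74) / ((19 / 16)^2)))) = 99.52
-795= -795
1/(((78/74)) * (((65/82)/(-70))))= -42476/507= -83.78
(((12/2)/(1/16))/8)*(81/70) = 486/35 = 13.89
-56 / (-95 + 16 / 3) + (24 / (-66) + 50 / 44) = 8269 / 5918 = 1.40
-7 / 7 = -1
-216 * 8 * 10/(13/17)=-293760/13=-22596.92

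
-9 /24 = -3 /8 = -0.38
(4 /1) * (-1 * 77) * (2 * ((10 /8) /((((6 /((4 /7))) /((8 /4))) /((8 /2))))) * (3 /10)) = -176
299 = 299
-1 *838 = -838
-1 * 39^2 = -1521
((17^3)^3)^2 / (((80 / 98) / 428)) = 7373275178219108212786019.00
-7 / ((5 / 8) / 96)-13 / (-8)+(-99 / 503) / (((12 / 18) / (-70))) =-21184529 / 20120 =-1052.91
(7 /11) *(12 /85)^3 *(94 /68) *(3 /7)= 121824 /114841375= 0.00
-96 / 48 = -2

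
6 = 6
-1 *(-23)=23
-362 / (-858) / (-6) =-181 / 2574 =-0.07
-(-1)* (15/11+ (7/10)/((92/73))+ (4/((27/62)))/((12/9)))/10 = 0.88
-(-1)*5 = 5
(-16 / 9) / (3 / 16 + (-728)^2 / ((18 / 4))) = -256 / 16959515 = -0.00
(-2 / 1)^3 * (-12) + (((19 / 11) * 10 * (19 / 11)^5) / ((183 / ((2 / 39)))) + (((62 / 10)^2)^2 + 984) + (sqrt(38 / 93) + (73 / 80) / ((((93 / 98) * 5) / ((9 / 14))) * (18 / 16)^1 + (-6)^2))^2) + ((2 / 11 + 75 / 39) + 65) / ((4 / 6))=511 * sqrt(3534) / 1153665 + 593942990139357631691329 / 223389766716926452500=2658.80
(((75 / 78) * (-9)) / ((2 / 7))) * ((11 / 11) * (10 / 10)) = -1575 / 52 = -30.29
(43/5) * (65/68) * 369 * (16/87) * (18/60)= 167.36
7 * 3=21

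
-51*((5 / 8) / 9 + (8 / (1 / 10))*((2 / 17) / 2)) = -5845 / 24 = -243.54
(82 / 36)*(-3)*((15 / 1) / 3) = -205 / 6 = -34.17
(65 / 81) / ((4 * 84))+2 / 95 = 0.02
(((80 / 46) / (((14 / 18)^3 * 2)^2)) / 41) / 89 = 5314410 / 9873927623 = 0.00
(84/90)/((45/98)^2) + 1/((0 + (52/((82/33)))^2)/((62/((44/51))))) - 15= -568977863653/54660177000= -10.41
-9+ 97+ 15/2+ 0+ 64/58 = 5603/58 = 96.60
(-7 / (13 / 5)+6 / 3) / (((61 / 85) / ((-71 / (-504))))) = -6035 / 44408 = -0.14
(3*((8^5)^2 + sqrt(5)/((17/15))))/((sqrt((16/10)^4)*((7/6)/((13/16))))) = 43875*sqrt(5)/60928 + 6134169600/7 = 876309944.47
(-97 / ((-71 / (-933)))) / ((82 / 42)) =-652.88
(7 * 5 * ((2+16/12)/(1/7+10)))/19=2450/4047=0.61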